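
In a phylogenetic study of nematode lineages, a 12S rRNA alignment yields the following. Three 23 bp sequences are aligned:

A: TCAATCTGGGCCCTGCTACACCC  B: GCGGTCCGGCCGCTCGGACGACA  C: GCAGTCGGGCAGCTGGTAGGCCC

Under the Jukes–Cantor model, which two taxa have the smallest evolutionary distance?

A–B: 12/23 differ, p = 0.522, d = 0.892.
A–C: 9/23 differ, p = 0.391, d = 0.553.
B–C: 8/23 differ, p = 0.348, d = 0.467.
The smallest distance is between B and C.

B and C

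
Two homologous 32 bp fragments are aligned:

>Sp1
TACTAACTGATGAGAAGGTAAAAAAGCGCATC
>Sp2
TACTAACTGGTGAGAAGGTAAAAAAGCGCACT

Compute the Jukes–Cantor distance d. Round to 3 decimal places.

0.100

The sequences differ at 3 of 32 sites (10, 31, 32), so p = 3/32 = 0.09375.
d = −(3/4) ln(1 − 4p/3) = −0.75 ln(1 − 0.125) = −0.75 ln(0.875)
  = −0.75 × (-0.133531) = 0.100148 substitutions/site.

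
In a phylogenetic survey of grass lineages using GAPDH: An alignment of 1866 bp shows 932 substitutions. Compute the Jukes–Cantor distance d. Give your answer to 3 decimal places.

0.822

p = 932/1866 ≈ 0.499464.
d = −(3/4) ln(1 − 4p/3) = −0.75 ln(1 − 0.665952) = −0.75 ln(0.334048)
  = −0.75 × (-1.096471) = 0.822353 substitutions/site.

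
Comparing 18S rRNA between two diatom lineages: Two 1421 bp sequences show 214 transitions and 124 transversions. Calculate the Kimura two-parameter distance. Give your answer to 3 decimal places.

P = 214/1421 ≈ 0.150598 and Q = 124/1421 ≈ 0.087262.
Under the Kimura two-parameter model, d = −½ ln(1 − 2P − Q) − ¼ ln(1 − 2Q).
1 − 2P − Q = 0.611542, giving −½ ln(0.611542) = 0.245886.
1 − 2Q = 0.825476, giving −¼ ln(0.825476) = 0.047949.
d = 0.245886 + 0.047949 = 0.293835.

0.294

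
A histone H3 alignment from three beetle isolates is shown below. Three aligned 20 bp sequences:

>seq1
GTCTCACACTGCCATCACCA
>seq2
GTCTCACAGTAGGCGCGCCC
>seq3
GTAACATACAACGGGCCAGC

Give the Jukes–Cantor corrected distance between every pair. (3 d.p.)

seq1–seq2: 8/20 sites differ → p = 0.4, d = −0.75 ln(1 − 0.533333) = 0.571605 ≈ 0.572.
seq1–seq3: 12/20 sites differ → p = 0.6, d = −0.75 ln(1 − 0.8) = 1.207078 ≈ 1.207.
seq2–seq3: 10/20 sites differ → p = 0.5, d = −0.75 ln(1 − 0.666667) = 0.823960 ≈ 0.824.

d(seq1,seq2) = 0.572, d(seq1,seq3) = 1.207, d(seq2,seq3) = 0.824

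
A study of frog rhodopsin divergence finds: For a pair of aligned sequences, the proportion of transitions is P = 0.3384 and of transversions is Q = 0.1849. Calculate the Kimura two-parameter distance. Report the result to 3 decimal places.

Under the Kimura two-parameter model, d = −½ ln(1 − 2P − Q) − ¼ ln(1 − 2Q).
1 − 2P − Q = 0.1383, giving −½ ln(0.1383) = 0.989165.
1 − 2Q = 0.6302, giving −¼ ln(0.6302) = 0.115430.
d = 0.989165 + 0.115430 = 1.104595.

1.105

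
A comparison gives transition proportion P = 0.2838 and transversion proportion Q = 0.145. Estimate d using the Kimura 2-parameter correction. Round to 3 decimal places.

0.709

Under the Kimura two-parameter model, d = −½ ln(1 − 2P − Q) − ¼ ln(1 − 2Q).
1 − 2P − Q = 0.2874, giving −½ ln(0.2874) = 0.623440.
1 − 2Q = 0.71, giving −¼ ln(0.71) = 0.085623.
d = 0.623440 + 0.085623 = 0.709063.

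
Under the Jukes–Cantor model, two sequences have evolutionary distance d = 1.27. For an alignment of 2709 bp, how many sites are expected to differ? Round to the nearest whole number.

Invert JC69: p = (3/4)(1 − e^(−4d/3)) = 0.75 × (1 − e^(-1.693333)) = 0.75 × (1 − 0.183906) = 0.612071.
Expected differing sites = pL ≈ 0.612071 × 2709 = 1658.100339 ≈ 1658.

1658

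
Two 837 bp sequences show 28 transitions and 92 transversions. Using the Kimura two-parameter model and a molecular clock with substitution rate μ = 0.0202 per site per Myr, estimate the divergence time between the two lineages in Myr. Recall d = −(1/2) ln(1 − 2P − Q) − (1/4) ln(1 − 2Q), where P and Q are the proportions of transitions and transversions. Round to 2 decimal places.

P = 28/837 ≈ 0.033453 and Q = 92/837 ≈ 0.109916.
Under the Kimura two-parameter model, d = −½ ln(1 − 2P − Q) − ¼ ln(1 − 2Q).
1 − 2P − Q = 0.823178, giving −½ ln(0.823178) = 0.097291.
1 − 2Q = 0.780168, giving −¼ ln(0.780168) = 0.062061.
d = 0.097291 + 0.062061 = 0.159352.
Under a molecular clock d = 2μt, so t = d/(2μ) = 0.159352 / (2 × 0.0202) = 3.94 Myr.

3.94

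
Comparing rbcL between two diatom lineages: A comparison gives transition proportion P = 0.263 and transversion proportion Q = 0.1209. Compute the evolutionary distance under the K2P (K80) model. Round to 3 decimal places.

Under the Kimura two-parameter model, d = −½ ln(1 − 2P − Q) − ¼ ln(1 − 2Q).
1 − 2P − Q = 0.3531, giving −½ ln(0.3531) = 0.520502.
1 − 2Q = 0.7582, giving −¼ ln(0.7582) = 0.069202.
d = 0.520502 + 0.069202 = 0.589704.

0.590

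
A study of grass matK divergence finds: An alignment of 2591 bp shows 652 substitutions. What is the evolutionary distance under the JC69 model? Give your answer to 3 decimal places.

0.307

p = 652/2591 ≈ 0.25164.
d = −(3/4) ln(1 − 4p/3) = −0.75 ln(1 − 0.33552) = −0.75 ln(0.66448)
  = −0.75 × (-0.408750) = 0.306563 substitutions/site.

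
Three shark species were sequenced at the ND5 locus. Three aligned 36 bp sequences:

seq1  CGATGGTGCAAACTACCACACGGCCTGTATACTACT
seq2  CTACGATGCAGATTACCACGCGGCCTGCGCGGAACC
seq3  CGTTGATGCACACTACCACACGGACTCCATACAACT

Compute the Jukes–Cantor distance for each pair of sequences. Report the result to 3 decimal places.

d(seq1,seq2) = 0.493, d(seq1,seq3) = 0.225, d(seq2,seq3) = 0.493

seq1–seq2: 13/36 sites differ → p ≈ 0.361111, d = −0.75 ln(1 − 0.481481) = 0.492584 ≈ 0.493.
seq1–seq3: 7/36 sites differ → p ≈ 0.194444, d = −0.75 ln(1 − 0.259259) = 0.225078 ≈ 0.225.
seq2–seq3: 13/36 sites differ → p ≈ 0.361111, d = −0.75 ln(1 − 0.481481) = 0.492584 ≈ 0.493.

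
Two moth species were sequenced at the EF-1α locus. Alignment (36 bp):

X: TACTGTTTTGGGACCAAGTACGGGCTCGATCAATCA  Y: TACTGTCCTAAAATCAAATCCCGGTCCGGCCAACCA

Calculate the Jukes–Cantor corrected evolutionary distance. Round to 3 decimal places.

0.548

The sequences differ at 14 of 36 sites, so p = 14/36 ≈ 0.388889.
d = −(3/4) ln(1 − 4p/3) = −0.75 ln(1 − 0.518519) = −0.75 ln(0.481481)
  = −0.75 × (-0.730889) = 0.548167 substitutions/site.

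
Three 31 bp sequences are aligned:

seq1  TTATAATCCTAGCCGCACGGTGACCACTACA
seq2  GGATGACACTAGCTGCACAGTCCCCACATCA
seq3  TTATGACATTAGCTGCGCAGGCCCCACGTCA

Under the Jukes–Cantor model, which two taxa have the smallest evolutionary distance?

seq1–seq2: 11/31 differ, p = 0.355, d = 0.481.
seq1–seq3: 12/31 differ, p = 0.387, d = 0.544.
seq2–seq3: 6/31 differ, p = 0.194, d = 0.224.
The smallest distance is between seq2 and seq3.

seq2 and seq3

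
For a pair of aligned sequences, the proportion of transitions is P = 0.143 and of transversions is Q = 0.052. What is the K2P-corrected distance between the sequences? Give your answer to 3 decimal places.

0.234

Under the Kimura two-parameter model, d = −½ ln(1 − 2P − Q) − ¼ ln(1 − 2Q).
1 − 2P − Q = 0.662, giving −½ ln(0.662) = 0.206245.
1 − 2Q = 0.896, giving −¼ ln(0.896) = 0.027454.
d = 0.206245 + 0.027454 = 0.233699.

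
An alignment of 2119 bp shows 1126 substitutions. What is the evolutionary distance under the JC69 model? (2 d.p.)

0.92

p = 1126/2119 ≈ 0.531383.
d = −(3/4) ln(1 − 4p/3) = −0.75 ln(1 − 0.708511) = −0.75 ln(0.291489)
  = −0.75 × (-1.232753) = 0.924565 substitutions/site.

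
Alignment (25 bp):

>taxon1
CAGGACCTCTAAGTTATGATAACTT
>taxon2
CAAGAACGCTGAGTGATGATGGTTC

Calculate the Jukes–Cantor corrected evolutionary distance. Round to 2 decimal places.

The sequences differ at 9 of 25 sites (3, 6, 8, 11, 15, 21, 22, 23, 25), so p = 9/25 = 0.36.
d = −(3/4) ln(1 − 4p/3) = −0.75 ln(1 − 0.48) = −0.75 ln(0.52)
  = −0.75 × (-0.653926) = 0.490445 substitutions/site.

0.49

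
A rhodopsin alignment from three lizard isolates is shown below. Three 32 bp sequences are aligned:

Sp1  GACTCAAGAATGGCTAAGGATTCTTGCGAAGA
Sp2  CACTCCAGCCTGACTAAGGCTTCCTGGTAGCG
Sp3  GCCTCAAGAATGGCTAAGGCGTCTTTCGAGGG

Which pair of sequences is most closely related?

Sp1 and Sp3

Sp1–Sp2: 12/32 differ, p = 0.375, d = 0.520.
Sp1–Sp3: 6/32 differ, p = 0.188, d = 0.216.
Sp2–Sp3: 12/32 differ, p = 0.375, d = 0.520.
The smallest distance is between Sp1 and Sp3.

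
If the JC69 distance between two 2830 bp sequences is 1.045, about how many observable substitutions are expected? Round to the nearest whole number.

1596

Invert JC69: p = (3/4)(1 − e^(−4d/3)) = 0.75 × (1 − e^(-1.393333)) = 0.75 × (1 − 0.248247) = 0.563815.
Expected differing sites = pL ≈ 0.563815 × 2830 = 1595.59645 ≈ 1596.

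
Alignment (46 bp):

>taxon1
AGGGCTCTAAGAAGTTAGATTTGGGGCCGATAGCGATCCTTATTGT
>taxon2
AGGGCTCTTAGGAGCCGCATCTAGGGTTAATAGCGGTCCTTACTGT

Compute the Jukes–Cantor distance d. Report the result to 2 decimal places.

The sequences differ at 13 of 46 sites, so p = 13/46 ≈ 0.282609.
d = −(3/4) ln(1 − 4p/3) = −0.75 ln(1 − 0.376812) = −0.75 ln(0.623188)
  = −0.75 × (-0.472907) = 0.354680 substitutions/site.

0.35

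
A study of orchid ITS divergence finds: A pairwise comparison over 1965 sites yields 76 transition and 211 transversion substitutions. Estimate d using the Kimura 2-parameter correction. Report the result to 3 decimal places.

P = 76/1965 ≈ 0.038677 and Q = 211/1965 ≈ 0.107379.
Under the Kimura two-parameter model, d = −½ ln(1 − 2P − Q) − ¼ ln(1 − 2Q).
1 − 2P − Q = 0.815267, giving −½ ln(0.815267) = 0.102120.
1 − 2Q = 0.785242, giving −¼ ln(0.785242) = 0.060441.
d = 0.102120 + 0.060441 = 0.162561.

0.163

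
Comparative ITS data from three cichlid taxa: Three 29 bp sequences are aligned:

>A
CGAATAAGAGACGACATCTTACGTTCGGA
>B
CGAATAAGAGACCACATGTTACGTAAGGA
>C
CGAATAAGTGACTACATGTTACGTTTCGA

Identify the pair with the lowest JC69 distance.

A and B

A–B: 4/29 differ, p = 0.138, d = 0.152.
A–C: 5/29 differ, p = 0.172, d = 0.196.
B–C: 5/29 differ, p = 0.172, d = 0.196.
The smallest distance is between A and B.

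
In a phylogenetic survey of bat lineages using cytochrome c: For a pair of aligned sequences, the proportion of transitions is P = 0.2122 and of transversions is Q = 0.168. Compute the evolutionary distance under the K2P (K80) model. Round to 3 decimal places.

Under the Kimura two-parameter model, d = −½ ln(1 − 2P − Q) − ¼ ln(1 − 2Q).
1 − 2P − Q = 0.4076, giving −½ ln(0.4076) = 0.448734.
1 − 2Q = 0.664, giving −¼ ln(0.664) = 0.102368.
d = 0.448734 + 0.102368 = 0.551102.

0.551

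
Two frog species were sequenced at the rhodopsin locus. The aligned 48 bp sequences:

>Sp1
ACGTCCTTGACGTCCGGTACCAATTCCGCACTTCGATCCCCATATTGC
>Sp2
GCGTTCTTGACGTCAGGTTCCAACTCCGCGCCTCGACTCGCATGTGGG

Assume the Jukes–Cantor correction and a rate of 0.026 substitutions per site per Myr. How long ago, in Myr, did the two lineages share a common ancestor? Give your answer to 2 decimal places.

6.46

The sequences differ at 13 of 48 sites, so p = 13/48 ≈ 0.270833.
d = −(3/4) ln(1 − 4p/3) = −0.75 ln(1 − 0.361111) = −0.75 ln(0.638889)
  = −0.75 × (-0.448025) = 0.336019 substitutions/site.
Under a molecular clock d = 2μt, so t = d/(2μ) = 0.336019 / (2 × 0.026) = 6.46 Myr.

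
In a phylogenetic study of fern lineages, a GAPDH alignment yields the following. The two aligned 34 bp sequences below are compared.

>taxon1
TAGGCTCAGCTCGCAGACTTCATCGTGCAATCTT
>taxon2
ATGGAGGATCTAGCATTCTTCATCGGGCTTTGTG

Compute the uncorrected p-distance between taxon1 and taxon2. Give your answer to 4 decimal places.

0.4118

The sequences differ at 14 of 34 positions.
p = 14/34 = 0.411764… ≈ 0.4118 (to 4 d.p.).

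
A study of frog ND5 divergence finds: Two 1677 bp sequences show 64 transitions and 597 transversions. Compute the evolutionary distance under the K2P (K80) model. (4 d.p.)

P = 64/1677 ≈ 0.038163 and Q = 597/1677 ≈ 0.355993.
Under the Kimura two-parameter model, d = −½ ln(1 − 2P − Q) − ¼ ln(1 − 2Q).
1 − 2P − Q = 0.567681, giving −½ ln(0.567681) = 0.283098.
1 − 2Q = 0.288014, giving −¼ ln(0.288014) = 0.311187.
d = 0.283098 + 0.311187 = 0.594285.

0.5943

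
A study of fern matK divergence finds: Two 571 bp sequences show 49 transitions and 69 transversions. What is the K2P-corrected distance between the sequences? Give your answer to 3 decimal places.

0.242

P = 49/571 ≈ 0.085814 and Q = 69/571 ≈ 0.120841.
Under the Kimura two-parameter model, d = −½ ln(1 − 2P − Q) − ¼ ln(1 − 2Q).
1 − 2P − Q = 0.707531, giving −½ ln(0.707531) = 0.172987.
1 − 2Q = 0.758318, giving −¼ ln(0.758318) = 0.069163.
d = 0.172987 + 0.069163 = 0.242150.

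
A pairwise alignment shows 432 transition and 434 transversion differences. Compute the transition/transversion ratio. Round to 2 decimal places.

R = 432/434 = 0.995391… ≈ 1.00 (to 2 d.p.).

1.00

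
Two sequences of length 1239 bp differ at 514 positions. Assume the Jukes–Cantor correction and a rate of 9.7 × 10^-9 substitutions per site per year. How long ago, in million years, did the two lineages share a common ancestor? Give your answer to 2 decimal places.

31.14

p = 514/1239 ≈ 0.414851.
d = −(3/4) ln(1 − 4p/3) = −0.75 ln(1 − 0.553135) = −0.75 ln(0.446865)
  = −0.75 × (-0.805499) = 0.604124 substitutions/site.
Under a molecular clock d = 2μt, so t = d/(2μ) = 0.604124 / (2 × 9.7 × 10^-9) = 31.14 million years.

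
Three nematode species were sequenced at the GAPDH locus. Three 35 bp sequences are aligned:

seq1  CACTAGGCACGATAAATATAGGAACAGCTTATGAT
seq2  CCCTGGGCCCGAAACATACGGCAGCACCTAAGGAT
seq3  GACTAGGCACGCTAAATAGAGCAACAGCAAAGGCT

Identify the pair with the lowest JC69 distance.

seq1–seq2: 12/35 differ, p = 0.343, d = 0.458.
seq1–seq3: 8/35 differ, p = 0.229, d = 0.273.
seq2–seq3: 13/35 differ, p = 0.371, d = 0.513.
The smallest distance is between seq1 and seq3.

seq1 and seq3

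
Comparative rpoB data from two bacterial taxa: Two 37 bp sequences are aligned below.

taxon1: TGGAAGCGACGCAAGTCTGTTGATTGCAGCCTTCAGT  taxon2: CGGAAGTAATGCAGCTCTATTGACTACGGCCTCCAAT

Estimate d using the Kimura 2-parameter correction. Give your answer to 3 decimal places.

0.500

Of 37 sites, 11 differences are transitions and 1 are transversions, so P = 11/37 ≈ 0.297297 and Q = 1/37 ≈ 0.027027.
Under the Kimura two-parameter model, d = −½ ln(1 − 2P − Q) − ¼ ln(1 − 2Q).
1 − 2P − Q = 0.378379, giving −½ ln(0.378379) = 0.485929.
1 − 2Q = 0.945946, giving −¼ ln(0.945946) = 0.013892.
d = 0.485929 + 0.013892 = 0.499821.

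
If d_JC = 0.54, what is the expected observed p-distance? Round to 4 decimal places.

0.3849

p = (3/4)(1 − e^(−4d/3)) = 0.75 × (1 − e^(-0.72)) = 0.75 × (1 − 0.486752) = 0.384936.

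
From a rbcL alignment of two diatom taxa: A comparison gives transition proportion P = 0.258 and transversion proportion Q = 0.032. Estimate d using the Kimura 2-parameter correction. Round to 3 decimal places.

Under the Kimura two-parameter model, d = −½ ln(1 − 2P − Q) − ¼ ln(1 − 2Q).
1 − 2P − Q = 0.452, giving −½ ln(0.452) = 0.397037.
1 − 2Q = 0.936, giving −¼ ln(0.936) = 0.016535.
d = 0.397037 + 0.016535 = 0.413572.

0.414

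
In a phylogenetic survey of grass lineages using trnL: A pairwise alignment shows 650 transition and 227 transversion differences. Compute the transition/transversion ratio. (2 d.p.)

2.86

R = 650/227 = 2.863436… ≈ 2.86 (to 2 d.p.).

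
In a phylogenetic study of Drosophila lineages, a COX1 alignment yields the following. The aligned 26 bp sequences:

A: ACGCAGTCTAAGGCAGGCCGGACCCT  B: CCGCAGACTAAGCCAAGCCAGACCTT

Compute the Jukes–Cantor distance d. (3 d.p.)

The sequences differ at 6 of 26 sites (1, 7, 13, 16, 20, 25), so p = 6/26 ≈ 0.230769.
d = −(3/4) ln(1 − 4p/3) = −0.75 ln(1 − 0.307692) = −0.75 ln(0.692308)
  = −0.75 × (-0.367724) = 0.275793 substitutions/site.

0.276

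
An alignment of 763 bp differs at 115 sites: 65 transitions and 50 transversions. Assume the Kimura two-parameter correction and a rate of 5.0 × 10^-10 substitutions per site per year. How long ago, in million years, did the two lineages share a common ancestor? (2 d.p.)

P = 65/763 ≈ 0.08519 and Q = 50/763 ≈ 0.065531.
Under the Kimura two-parameter model, d = −½ ln(1 − 2P − Q) − ¼ ln(1 − 2Q).
1 − 2P − Q = 0.764089, giving −½ ln(0.764089) = 0.134536.
1 − 2Q = 0.868938, giving −¼ ln(0.868938) = 0.035121.
d = 0.134536 + 0.035121 = 0.169657.
Under a molecular clock d = 2μt, so t = d/(2μ) = 0.169657 / (2 × 5.0 × 10^-10) = 169.66 million years.

169.66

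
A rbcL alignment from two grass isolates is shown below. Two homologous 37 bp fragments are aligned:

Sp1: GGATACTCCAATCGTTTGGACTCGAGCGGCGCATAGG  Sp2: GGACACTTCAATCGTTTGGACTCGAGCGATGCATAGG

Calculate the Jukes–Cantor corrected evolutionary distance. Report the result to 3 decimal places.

The sequences differ at 4 of 37 sites (4, 8, 29, 30), so p = 4/37 ≈ 0.108108.
d = −(3/4) ln(1 − 4p/3) = −0.75 ln(1 − 0.144144) = −0.75 ln(0.855856)
  = −0.75 × (-0.155653) = 0.116740 substitutions/site.

0.117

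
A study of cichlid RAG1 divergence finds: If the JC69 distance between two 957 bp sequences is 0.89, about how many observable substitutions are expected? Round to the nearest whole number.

Invert JC69: p = (3/4)(1 − e^(−4d/3)) = 0.75 × (1 − e^(-1.186667)) = 0.75 × (1 − 0.305237) = 0.521072.
Expected differing sites = pL ≈ 0.521072 × 957 = 498.665904 ≈ 499.

499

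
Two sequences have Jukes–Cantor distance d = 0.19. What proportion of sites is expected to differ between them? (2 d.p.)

p = (3/4)(1 − e^(−4d/3)) = 0.75 × (1 − e^(-0.253333)) = 0.75 × (1 − 0.776209) = 0.167843.

0.17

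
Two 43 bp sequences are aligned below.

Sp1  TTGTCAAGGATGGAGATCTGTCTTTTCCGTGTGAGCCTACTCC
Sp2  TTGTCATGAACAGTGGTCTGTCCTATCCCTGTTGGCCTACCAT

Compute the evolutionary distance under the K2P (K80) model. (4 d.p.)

0.4401

Of 43 sites, 8 differences are transitions and 6 are transversions, so P = 8/43 ≈ 0.186047 and Q = 6/43 ≈ 0.139535.
Under the Kimura two-parameter model, d = −½ ln(1 − 2P − Q) − ¼ ln(1 − 2Q).
1 − 2P − Q = 0.488371, giving −½ ln(0.488371) = 0.358340.
1 − 2Q = 0.72093, giving −¼ ln(0.72093) = 0.081803.
d = 0.358340 + 0.081803 = 0.440143.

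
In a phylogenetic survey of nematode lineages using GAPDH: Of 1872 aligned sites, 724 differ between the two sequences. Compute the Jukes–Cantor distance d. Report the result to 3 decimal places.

0.544

p = 724/1872 ≈ 0.386752.
d = −(3/4) ln(1 − 4p/3) = −0.75 ln(1 − 0.515669) = −0.75 ln(0.484331)
  = −0.75 × (-0.724987) = 0.543740 substitutions/site.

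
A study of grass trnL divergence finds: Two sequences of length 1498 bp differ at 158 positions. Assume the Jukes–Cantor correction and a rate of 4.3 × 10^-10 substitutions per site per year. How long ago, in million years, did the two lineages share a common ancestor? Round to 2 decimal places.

132.17

p = 158/1498 ≈ 0.105474.
d = −(3/4) ln(1 − 4p/3) = −0.75 ln(1 − 0.140632) = −0.75 ln(0.859368)
  = −0.75 × (-0.151558) = 0.113669 substitutions/site.
Under a molecular clock d = 2μt, so t = d/(2μ) = 0.113669 / (2 × 4.3 × 10^-10) = 132.17 million years.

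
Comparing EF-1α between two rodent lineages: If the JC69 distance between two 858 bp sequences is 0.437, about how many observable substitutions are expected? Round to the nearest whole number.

Invert JC69: p = (3/4)(1 − e^(−4d/3)) = 0.75 × (1 − e^(-0.582667)) = 0.75 × (1 − 0.558407) = 0.331195.
Expected differing sites = pL ≈ 0.331195 × 858 = 284.16531 ≈ 284.

284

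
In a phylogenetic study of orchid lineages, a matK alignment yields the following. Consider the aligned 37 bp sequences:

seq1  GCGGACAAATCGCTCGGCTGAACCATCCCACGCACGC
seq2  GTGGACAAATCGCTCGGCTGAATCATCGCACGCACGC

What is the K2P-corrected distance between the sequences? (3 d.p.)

0.086

Of 37 sites, 2 differences are transitions and 1 are transversions, so P = 2/37 ≈ 0.054054 and Q = 1/37 ≈ 0.027027.
Under the Kimura two-parameter model, d = −½ ln(1 − 2P − Q) − ¼ ln(1 − 2Q).
1 − 2P − Q = 0.864865, giving −½ ln(0.864865) = 0.072591.
1 − 2Q = 0.945946, giving −¼ ln(0.945946) = 0.013892.
d = 0.072591 + 0.013892 = 0.086483.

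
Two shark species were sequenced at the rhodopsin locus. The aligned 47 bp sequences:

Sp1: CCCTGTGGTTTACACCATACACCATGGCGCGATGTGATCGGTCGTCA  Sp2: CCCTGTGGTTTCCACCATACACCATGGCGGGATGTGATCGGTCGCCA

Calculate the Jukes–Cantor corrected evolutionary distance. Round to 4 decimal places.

0.0667

The sequences differ at 3 of 47 sites (12, 30, 45), so p = 3/47 ≈ 0.06383.
d = −(3/4) ln(1 − 4p/3) = −0.75 ln(1 − 0.085107) = −0.75 ln(0.914893)
  = −0.75 × (-0.088948) = 0.066711 substitutions/site.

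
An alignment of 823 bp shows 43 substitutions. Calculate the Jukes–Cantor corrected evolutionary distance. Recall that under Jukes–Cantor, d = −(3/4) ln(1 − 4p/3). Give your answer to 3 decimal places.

p = 43/823 ≈ 0.052248.
d = −(3/4) ln(1 − 4p/3) = −0.75 ln(1 − 0.069664) = −0.75 ln(0.930336)
  = −0.75 × (-0.072209) = 0.054157 substitutions/site.

0.054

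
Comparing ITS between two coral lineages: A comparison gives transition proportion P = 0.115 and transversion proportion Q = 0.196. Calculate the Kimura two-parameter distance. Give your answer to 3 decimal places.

Under the Kimura two-parameter model, d = −½ ln(1 − 2P − Q) − ¼ ln(1 − 2Q).
1 − 2P − Q = 0.574, giving −½ ln(0.574) = 0.277563.
1 − 2Q = 0.608, giving −¼ ln(0.608) = 0.124395.
d = 0.277563 + 0.124395 = 0.401958.

0.402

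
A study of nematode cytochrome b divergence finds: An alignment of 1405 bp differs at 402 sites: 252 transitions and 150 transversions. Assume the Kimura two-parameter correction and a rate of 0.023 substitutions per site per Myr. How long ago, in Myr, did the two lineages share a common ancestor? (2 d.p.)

8.11

P = 252/1405 ≈ 0.179359 and Q = 150/1405 ≈ 0.106762.
Under the Kimura two-parameter model, d = −½ ln(1 − 2P − Q) − ¼ ln(1 − 2Q).
1 − 2P − Q = 0.53452, giving −½ ln(0.53452) = 0.313193.
1 − 2Q = 0.786476, giving −¼ ln(0.786476) = 0.060048.
d = 0.313193 + 0.060048 = 0.373241.
Under a molecular clock d = 2μt, so t = d/(2μ) = 0.373241 / (2 × 0.023) = 8.11 Myr.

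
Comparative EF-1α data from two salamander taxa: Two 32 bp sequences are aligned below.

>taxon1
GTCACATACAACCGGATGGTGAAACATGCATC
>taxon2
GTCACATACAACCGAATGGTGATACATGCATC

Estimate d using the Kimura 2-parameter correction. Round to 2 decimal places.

Of 32 sites, 1 differences are transitions and 1 are transversions, so P = 1/32 = 0.03125 and Q = 1/32 = 0.03125.
Under the Kimura two-parameter model, d = −½ ln(1 − 2P − Q) − ¼ ln(1 − 2Q).
1 − 2P − Q = 0.90625, giving −½ ln(0.90625) = 0.049220.
1 − 2Q = 0.9375, giving −¼ ln(0.9375) = 0.016135.
d = 0.049220 + 0.016135 = 0.065355.

0.07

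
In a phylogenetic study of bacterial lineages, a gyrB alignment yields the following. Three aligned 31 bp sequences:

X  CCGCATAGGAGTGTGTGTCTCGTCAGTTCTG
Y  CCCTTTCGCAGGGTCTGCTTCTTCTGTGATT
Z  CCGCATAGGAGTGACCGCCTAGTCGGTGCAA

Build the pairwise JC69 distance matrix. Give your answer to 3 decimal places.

d(X,Y) = 0.691, d(X,Z) = 0.367, d(Y,Z) = 0.777

X–Y: 14/31 sites differ → p ≈ 0.451613, d = −0.75 ln(1 − 0.602151) = 0.691262 ≈ 0.691.
X–Z: 9/31 sites differ → p ≈ 0.290323, d = −0.75 ln(1 − 0.387097) = 0.367161 ≈ 0.367.
Y–Z: 15/31 sites differ → p ≈ 0.483871, d = −0.75 ln(1 − 0.645161) = 0.777068 ≈ 0.777.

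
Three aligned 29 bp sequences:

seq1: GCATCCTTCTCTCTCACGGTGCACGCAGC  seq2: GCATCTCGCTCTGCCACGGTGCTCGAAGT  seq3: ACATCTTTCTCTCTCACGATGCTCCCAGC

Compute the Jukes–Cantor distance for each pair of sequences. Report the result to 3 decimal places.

d(seq1,seq2) = 0.344, d(seq1,seq3) = 0.196, d(seq2,seq3) = 0.401

seq1–seq2: 8/29 sites differ → p ≈ 0.275862, d = −0.75 ln(1 − 0.367816) = 0.343931 ≈ 0.344.
seq1–seq3: 5/29 sites differ → p ≈ 0.172414, d = −0.75 ln(1 − 0.229885) = 0.195912 ≈ 0.196.
seq2–seq3: 9/29 sites differ → p ≈ 0.310345, d = −0.75 ln(1 − 0.413793) = 0.400562 ≈ 0.401.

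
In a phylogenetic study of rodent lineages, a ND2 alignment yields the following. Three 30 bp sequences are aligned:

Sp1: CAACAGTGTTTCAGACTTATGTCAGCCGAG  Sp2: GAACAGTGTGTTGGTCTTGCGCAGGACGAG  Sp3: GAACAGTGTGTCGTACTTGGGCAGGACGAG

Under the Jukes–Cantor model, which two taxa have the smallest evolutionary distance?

Sp1–Sp2: 11/30 differ, p = 0.367, d = 0.503.
Sp1–Sp3: 10/30 differ, p = 0.333, d = 0.441.
Sp2–Sp3: 4/30 differ, p = 0.133, d = 0.147.
The smallest distance is between Sp2 and Sp3.

Sp2 and Sp3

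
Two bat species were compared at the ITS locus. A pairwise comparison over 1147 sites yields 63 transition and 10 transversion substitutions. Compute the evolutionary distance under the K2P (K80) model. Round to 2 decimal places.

P = 63/1147 ≈ 0.054926 and Q = 10/1147 ≈ 0.008718.
Under the Kimura two-parameter model, d = −½ ln(1 − 2P − Q) − ¼ ln(1 − 2Q).
1 − 2P − Q = 0.88143, giving −½ ln(0.88143) = 0.063105.
1 − 2Q = 0.982564, giving −¼ ln(0.982564) = 0.004397.
d = 0.063105 + 0.004397 = 0.067502.

0.07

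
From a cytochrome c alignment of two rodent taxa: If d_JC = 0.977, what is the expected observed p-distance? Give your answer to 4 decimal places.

p = (3/4)(1 − e^(−4d/3)) = 0.75 × (1 − e^(-1.302667)) = 0.75 × (1 − 0.271806) = 0.546146.

0.5461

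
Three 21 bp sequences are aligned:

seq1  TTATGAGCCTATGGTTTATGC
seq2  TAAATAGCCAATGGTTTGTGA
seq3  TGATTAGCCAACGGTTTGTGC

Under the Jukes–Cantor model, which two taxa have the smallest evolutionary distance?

seq1–seq2: 6/21 differ, p = 0.286, d = 0.360.
seq1–seq3: 5/21 differ, p = 0.238, d = 0.286.
seq2–seq3: 4/21 differ, p = 0.190, d = 0.220.
The smallest distance is between seq2 and seq3.

seq2 and seq3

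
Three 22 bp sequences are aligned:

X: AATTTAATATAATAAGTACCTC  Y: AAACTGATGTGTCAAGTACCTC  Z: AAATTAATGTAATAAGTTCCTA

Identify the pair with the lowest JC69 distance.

X–Y: 7/22 differ, p = 0.318, d = 0.414.
X–Z: 4/22 differ, p = 0.182, d = 0.208.
Y–Z: 7/22 differ, p = 0.318, d = 0.414.
The smallest distance is between X and Z.

X and Z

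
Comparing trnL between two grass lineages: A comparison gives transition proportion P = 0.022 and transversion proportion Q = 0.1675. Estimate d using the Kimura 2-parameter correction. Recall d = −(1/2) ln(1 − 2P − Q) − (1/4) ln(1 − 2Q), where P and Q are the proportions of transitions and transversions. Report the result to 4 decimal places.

Under the Kimura two-parameter model, d = −½ ln(1 − 2P − Q) − ¼ ln(1 − 2Q).
1 − 2P − Q = 0.7885, giving −½ ln(0.7885) = 0.118811.
1 − 2Q = 0.665, giving −¼ ln(0.665) = 0.101992.
d = 0.118811 + 0.101992 = 0.220803.

0.2208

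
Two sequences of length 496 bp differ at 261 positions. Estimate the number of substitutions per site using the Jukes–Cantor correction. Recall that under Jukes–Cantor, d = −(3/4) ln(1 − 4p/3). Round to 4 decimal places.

0.9070

p = 261/496 ≈ 0.52621.
d = −(3/4) ln(1 − 4p/3) = −0.75 ln(1 − 0.701613) = −0.75 ln(0.298387)
  = −0.75 × (-1.209364) = 0.907023 substitutions/site.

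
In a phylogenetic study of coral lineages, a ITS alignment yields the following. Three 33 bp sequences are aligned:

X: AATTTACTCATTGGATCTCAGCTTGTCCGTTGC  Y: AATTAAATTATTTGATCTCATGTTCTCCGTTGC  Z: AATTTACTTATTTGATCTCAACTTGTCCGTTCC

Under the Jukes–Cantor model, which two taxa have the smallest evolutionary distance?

X–Y: 7/33 differ, p = 0.212, d = 0.249.
X–Z: 4/33 differ, p = 0.121, d = 0.132.
Y–Z: 6/33 differ, p = 0.182, d = 0.208.
The smallest distance is between X and Z.

X and Z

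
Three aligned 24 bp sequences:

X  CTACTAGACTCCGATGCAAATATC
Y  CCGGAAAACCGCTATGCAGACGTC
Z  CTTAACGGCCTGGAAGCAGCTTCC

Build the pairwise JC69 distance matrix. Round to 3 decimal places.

d(X,Y) = 0.708, d(X,Z) = 0.961, d(Y,Z) = 1.128

X–Y: 11/24 sites differ → p ≈ 0.458333, d = −0.75 ln(1 − 0.611111) = 0.708346 ≈ 0.708.
X–Z: 13/24 sites differ → p ≈ 0.541667, d = −0.75 ln(1 − 0.722223) = 0.960702 ≈ 0.961.
Y–Z: 14/24 sites differ → p ≈ 0.583333, d = −0.75 ln(1 − 0.777777) = 1.128055 ≈ 1.128.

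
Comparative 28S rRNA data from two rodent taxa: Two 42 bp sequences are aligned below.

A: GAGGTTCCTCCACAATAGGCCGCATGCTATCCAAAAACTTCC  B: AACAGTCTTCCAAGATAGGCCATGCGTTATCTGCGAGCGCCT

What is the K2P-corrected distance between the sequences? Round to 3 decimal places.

Of 42 sites, 15 differences are transitions and 5 are transversions, so P = 15/42 ≈ 0.357143 and Q = 5/42 ≈ 0.119048.
Under the Kimura two-parameter model, d = −½ ln(1 − 2P − Q) − ¼ ln(1 − 2Q).
1 − 2P − Q = 0.166666, giving −½ ln(0.166666) = 0.895882.
1 − 2Q = 0.761904, giving −¼ ln(0.761904) = 0.067984.
d = 0.895882 + 0.067984 = 0.963866.

0.964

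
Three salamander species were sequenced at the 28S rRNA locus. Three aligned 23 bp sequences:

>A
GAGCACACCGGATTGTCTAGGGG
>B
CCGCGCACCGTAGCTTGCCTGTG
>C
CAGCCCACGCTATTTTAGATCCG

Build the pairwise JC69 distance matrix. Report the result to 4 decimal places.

d(A,B) = 0.8922, d(A,C) = 0.7614, d(B,C) = 0.7614

A–B: 12/23 sites differ → p ≈ 0.521739, d = −0.75 ln(1 − 0.695652) = 0.892188 ≈ 0.8922.
A–C: 11/23 sites differ → p ≈ 0.478261, d = −0.75 ln(1 − 0.637681) = 0.761423 ≈ 0.7614.
B–C: 11/23 sites differ → p ≈ 0.478261, d = −0.75 ln(1 − 0.637681) = 0.761423 ≈ 0.7614.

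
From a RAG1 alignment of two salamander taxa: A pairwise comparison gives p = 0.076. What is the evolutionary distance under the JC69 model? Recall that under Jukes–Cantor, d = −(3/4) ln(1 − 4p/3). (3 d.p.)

0.080

d = −(3/4) ln(1 − 4p/3) = −0.75 ln(1 − 0.101333) = −0.75 ln(0.898667)
  = −0.75 × (-0.106843) = 0.080132 substitutions/site.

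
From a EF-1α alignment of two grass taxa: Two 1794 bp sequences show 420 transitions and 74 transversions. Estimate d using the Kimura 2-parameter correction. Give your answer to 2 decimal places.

0.38

P = 420/1794 ≈ 0.234114 and Q = 74/1794 ≈ 0.041249.
Under the Kimura two-parameter model, d = −½ ln(1 − 2P − Q) − ¼ ln(1 − 2Q).
1 − 2P − Q = 0.490523, giving −½ ln(0.490523) = 0.356142.
1 − 2Q = 0.917502, giving −¼ ln(0.917502) = 0.021525.
d = 0.356142 + 0.021525 = 0.377667.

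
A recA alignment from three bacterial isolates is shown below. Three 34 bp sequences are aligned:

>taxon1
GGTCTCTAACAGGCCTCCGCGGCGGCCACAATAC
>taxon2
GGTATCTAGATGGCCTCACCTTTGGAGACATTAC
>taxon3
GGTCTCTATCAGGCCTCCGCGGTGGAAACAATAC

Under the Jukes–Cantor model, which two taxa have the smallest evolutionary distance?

taxon1 and taxon3

taxon1–taxon2: 12/34 differ, p = 0.353, d = 0.477.
taxon1–taxon3: 4/34 differ, p = 0.118, d = 0.128.
taxon2–taxon3: 10/34 differ, p = 0.294, d = 0.373.
The smallest distance is between taxon1 and taxon3.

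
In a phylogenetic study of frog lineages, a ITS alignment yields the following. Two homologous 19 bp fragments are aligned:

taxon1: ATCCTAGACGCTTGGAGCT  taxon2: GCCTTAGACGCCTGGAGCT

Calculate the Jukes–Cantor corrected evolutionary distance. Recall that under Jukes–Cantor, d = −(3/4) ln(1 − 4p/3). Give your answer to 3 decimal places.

The sequences differ at 4 of 19 sites (1, 2, 4, 12), so p = 4/19 ≈ 0.210526.
d = −(3/4) ln(1 − 4p/3) = −0.75 ln(1 − 0.280701) = −0.75 ln(0.719299)
  = −0.75 × (-0.329478) = 0.247109 substitutions/site.

0.247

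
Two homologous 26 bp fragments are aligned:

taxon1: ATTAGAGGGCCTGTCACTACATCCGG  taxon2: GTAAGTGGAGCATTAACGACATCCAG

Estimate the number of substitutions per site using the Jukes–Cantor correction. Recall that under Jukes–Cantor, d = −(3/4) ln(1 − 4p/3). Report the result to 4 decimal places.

0.5393

The sequences differ at 10 of 26 sites (1, 3, 6, 9, 10, 12, 13, 15, 18, 25), so p = 10/26 ≈ 0.384615.
d = −(3/4) ln(1 − 4p/3) = −0.75 ln(1 − 0.51282) = −0.75 ln(0.48718)
  = −0.75 × (-0.719122) = 0.539342 substitutions/site.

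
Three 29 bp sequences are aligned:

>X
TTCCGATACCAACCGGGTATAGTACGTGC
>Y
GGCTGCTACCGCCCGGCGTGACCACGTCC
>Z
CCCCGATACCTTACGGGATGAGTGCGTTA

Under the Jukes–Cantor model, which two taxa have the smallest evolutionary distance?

X and Z

X–Y: 13/29 differ, p = 0.448, d = 0.683.
X–Z: 11/29 differ, p = 0.379, d = 0.529.
Y–Z: 14/29 differ, p = 0.483, d = 0.774.
The smallest distance is between X and Z.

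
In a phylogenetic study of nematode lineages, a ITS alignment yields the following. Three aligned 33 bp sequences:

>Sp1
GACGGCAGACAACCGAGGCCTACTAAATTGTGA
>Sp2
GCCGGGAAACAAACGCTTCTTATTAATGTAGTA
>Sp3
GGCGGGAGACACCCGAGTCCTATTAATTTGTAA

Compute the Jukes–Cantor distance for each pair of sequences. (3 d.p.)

Sp1–Sp2: 14/33 sites differ → p ≈ 0.424242, d = −0.75 ln(1 − 0.565656) = 0.625439 ≈ 0.625.
Sp1–Sp3: 7/33 sites differ → p ≈ 0.212121, d = −0.75 ln(1 − 0.282828) = 0.249330 ≈ 0.249.
Sp2–Sp3: 11/33 sites differ → p ≈ 0.333333, d = −0.75 ln(1 − 0.444444) = 0.440839 ≈ 0.441.

d(Sp1,Sp2) = 0.625, d(Sp1,Sp3) = 0.249, d(Sp2,Sp3) = 0.441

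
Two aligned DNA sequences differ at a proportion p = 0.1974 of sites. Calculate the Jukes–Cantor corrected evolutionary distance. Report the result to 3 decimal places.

0.229

d = −(3/4) ln(1 − 4p/3) = −0.75 ln(1 − 0.2632) = −0.75 ln(0.7368)
  = −0.75 × (-0.305439) = 0.229079 substitutions/site.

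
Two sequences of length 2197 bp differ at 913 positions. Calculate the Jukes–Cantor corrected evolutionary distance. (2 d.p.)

0.61

p = 913/2197 ≈ 0.415567.
d = −(3/4) ln(1 − 4p/3) = −0.75 ln(1 − 0.554089) = −0.75 ln(0.445911)
  = −0.75 × (-0.807636) = 0.605727 substitutions/site.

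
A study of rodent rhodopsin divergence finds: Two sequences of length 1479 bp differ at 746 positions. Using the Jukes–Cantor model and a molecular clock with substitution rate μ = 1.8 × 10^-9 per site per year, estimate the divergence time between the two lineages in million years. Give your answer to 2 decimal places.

p = 746/1479 ≈ 0.504395.
d = −(3/4) ln(1 − 4p/3) = −0.75 ln(1 − 0.672527) = −0.75 ln(0.327473)
  = −0.75 × (-1.116350) = 0.837263 substitutions/site.
Under a molecular clock d = 2μt, so t = d/(2μ) = 0.837263 / (2 × 1.8 × 10^-9) = 232.57 million years.

232.57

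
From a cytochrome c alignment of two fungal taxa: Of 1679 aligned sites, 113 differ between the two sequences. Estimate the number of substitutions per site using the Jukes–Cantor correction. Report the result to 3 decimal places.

p = 113/1679 ≈ 0.067302.
d = −(3/4) ln(1 − 4p/3) = −0.75 ln(1 − 0.089736) = −0.75 ln(0.910264)
  = −0.75 × (-0.094021) = 0.070516 substitutions/site.

0.071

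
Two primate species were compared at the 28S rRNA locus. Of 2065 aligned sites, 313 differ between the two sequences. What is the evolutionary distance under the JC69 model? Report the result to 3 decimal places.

0.169

p = 313/2065 ≈ 0.151574.
d = −(3/4) ln(1 − 4p/3) = −0.75 ln(1 − 0.202099) = −0.75 ln(0.797901)
  = −0.75 × (-0.225771) = 0.169328 substitutions/site.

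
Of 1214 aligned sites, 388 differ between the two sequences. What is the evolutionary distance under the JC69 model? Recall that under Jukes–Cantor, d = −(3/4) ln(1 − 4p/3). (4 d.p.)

0.4165

p = 388/1214 ≈ 0.319605.
d = −(3/4) ln(1 − 4p/3) = −0.75 ln(1 − 0.42614) = −0.75 ln(0.57386)
  = −0.75 × (-0.555370) = 0.416528 substitutions/site.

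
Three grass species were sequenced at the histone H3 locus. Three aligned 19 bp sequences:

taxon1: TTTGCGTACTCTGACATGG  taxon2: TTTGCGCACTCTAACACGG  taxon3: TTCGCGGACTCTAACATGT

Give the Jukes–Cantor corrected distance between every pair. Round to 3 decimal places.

taxon1–taxon2: 3/19 sites differ → p ≈ 0.157895, d = −0.75 ln(1 − 0.210527) = 0.177292 ≈ 0.177.
taxon1–taxon3: 4/19 sites differ → p ≈ 0.210526, d = −0.75 ln(1 − 0.280701) = 0.247109 ≈ 0.247.
taxon2–taxon3: 4/19 sites differ → p ≈ 0.210526, d = −0.75 ln(1 − 0.280701) = 0.247109 ≈ 0.247.

d(taxon1,taxon2) = 0.177, d(taxon1,taxon3) = 0.247, d(taxon2,taxon3) = 0.247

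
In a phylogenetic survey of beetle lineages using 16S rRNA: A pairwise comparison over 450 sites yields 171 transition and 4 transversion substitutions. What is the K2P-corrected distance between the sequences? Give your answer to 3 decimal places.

0.737

P = 171/450 = 0.38 and Q = 4/450 ≈ 0.008889.
Under the Kimura two-parameter model, d = −½ ln(1 − 2P − Q) − ¼ ln(1 − 2Q).
1 − 2P − Q = 0.231111, giving −½ ln(0.231111) = 0.732429.
1 − 2Q = 0.982222, giving −¼ ln(0.982222) = 0.004484.
d = 0.732429 + 0.004484 = 0.736913.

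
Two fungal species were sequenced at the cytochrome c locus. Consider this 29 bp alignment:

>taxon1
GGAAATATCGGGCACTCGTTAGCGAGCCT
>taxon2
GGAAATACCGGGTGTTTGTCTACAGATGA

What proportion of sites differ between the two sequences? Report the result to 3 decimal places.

0.483

The sequences differ at 14 of 29 positions.
p = 14/29 = 0.482758… ≈ 0.483 (to 3 d.p.).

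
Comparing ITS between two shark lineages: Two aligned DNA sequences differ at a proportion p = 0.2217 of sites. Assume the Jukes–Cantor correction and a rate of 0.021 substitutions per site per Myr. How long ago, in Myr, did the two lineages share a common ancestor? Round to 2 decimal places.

6.26

d = −(3/4) ln(1 − 4p/3) = −0.75 ln(1 − 0.2956) = −0.75 ln(0.7044)
  = −0.75 × (-0.350409) = 0.262807 substitutions/site.
Under a molecular clock d = 2μt, so t = d/(2μ) = 0.262807 / (2 × 0.021) = 6.26 Myr.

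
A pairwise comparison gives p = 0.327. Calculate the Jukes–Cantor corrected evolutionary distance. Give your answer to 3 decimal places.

d = −(3/4) ln(1 − 4p/3) = −0.75 ln(1 − 0.436) = −0.75 ln(0.564)
  = −0.75 × (-0.572701) = 0.429526 substitutions/site.

0.430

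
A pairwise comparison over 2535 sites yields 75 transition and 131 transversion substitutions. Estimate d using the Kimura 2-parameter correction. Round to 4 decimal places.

0.0860

P = 75/2535 ≈ 0.029586 and Q = 131/2535 ≈ 0.051677.
Under the Kimura two-parameter model, d = −½ ln(1 − 2P − Q) − ¼ ln(1 − 2Q).
1 − 2P − Q = 0.889151, giving −½ ln(0.889151) = 0.058744.
1 − 2Q = 0.896646, giving −¼ ln(0.896646) = 0.027274.
d = 0.058744 + 0.027274 = 0.086018.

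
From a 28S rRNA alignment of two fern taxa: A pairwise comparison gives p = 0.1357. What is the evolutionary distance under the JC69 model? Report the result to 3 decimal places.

0.150

d = −(3/4) ln(1 − 4p/3) = −0.75 ln(1 − 0.180933) = −0.75 ln(0.819067)
  = −0.75 × (-0.199589) = 0.149692 substitutions/site.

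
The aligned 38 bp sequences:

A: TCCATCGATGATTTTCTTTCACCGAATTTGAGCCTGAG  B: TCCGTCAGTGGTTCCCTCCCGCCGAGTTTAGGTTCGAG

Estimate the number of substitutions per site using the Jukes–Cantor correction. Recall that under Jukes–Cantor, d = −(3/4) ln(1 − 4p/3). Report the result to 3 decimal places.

0.560

The sequences differ at 15 of 38 sites, so p = 15/38 ≈ 0.394737.
d = −(3/4) ln(1 − 4p/3) = −0.75 ln(1 − 0.526316) = −0.75 ln(0.473684)
  = −0.75 × (-0.747215) = 0.560411 substitutions/site.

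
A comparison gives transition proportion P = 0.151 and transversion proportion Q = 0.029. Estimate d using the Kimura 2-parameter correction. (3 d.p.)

Under the Kimura two-parameter model, d = −½ ln(1 − 2P − Q) − ¼ ln(1 − 2Q).
1 − 2P − Q = 0.669, giving −½ ln(0.669) = 0.200986.
1 − 2Q = 0.942, giving −¼ ln(0.942) = 0.014938.
d = 0.200986 + 0.014938 = 0.215924.

0.216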